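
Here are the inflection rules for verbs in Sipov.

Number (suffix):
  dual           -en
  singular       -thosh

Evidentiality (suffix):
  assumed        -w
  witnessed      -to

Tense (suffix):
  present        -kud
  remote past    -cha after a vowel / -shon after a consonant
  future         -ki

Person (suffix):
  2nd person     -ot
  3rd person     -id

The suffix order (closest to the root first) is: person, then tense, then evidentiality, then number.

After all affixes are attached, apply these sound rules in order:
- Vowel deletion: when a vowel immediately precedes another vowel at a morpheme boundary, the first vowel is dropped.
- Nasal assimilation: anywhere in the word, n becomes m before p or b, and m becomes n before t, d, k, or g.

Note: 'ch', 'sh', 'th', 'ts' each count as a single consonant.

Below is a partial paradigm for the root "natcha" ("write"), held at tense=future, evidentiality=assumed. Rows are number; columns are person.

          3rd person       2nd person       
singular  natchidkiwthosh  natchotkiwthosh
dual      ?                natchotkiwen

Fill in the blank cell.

natchidkiwen

Attach person 3rd person -id → natchaid.
Attach tense future -ki → natchaidki.
Attach evidentiality assumed -w → natchaidkiw.
Attach number dual -en → natchaidkiwen.
Apply vowel deletion: natchaidkiwen → natchidkiwen.
Nasal assimilation: no change.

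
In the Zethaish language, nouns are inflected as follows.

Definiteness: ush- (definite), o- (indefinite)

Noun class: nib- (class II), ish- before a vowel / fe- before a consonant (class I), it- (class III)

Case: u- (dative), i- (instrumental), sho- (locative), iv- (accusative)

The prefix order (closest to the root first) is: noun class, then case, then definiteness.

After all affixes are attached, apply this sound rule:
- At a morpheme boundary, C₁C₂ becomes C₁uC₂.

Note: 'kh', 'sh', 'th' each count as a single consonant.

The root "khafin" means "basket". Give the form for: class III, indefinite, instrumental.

Attach noun class class III it- → itkhafin.
Attach case instrumental i- → iitkhafin.
Attach definiteness indefinite o- → oiitkhafin.
Apply epenthesis: oiitkhafin → oiitukhafin.

oiitukhafin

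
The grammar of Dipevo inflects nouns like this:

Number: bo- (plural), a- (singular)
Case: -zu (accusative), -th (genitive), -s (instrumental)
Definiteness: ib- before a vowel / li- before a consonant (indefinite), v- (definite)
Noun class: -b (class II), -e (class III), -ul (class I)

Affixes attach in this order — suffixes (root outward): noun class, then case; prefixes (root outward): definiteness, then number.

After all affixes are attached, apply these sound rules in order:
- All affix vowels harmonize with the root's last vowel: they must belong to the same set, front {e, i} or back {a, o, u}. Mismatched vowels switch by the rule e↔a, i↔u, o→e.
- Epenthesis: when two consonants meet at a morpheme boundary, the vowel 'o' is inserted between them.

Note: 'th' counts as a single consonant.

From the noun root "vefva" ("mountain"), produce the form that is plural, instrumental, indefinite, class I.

Attach noun class class I -ul → vefvaul.
Attach case instrumental -s → vefvauls.
Attach definiteness indefinite li- (before consonant 'v') → livefvauls.
Attach number plural bo- → bolivefvauls.
Apply vowel harmony: bolivefvauls → boluvefvauls.
Apply epenthesis: boluvefvauls → boluvefvaulos.

boluvefvaulos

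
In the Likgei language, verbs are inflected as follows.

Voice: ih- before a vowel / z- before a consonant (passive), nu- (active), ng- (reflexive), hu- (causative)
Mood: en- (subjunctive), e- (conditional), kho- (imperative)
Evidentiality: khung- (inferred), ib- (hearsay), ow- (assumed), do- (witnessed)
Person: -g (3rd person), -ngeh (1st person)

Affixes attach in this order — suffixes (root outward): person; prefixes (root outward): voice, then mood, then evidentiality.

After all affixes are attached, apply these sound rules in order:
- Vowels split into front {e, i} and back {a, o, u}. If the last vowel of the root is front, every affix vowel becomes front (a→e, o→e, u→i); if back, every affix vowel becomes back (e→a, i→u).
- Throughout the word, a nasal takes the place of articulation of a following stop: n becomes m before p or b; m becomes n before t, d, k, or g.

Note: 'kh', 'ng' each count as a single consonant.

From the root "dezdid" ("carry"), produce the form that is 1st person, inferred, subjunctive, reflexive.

Attach voice reflexive ng- → ngdezdid.
Attach mood subjunctive en- → enngdezdid.
Attach evidentiality inferred khung- → khungenngdezdid.
Attach person 1st person -ngeh → khungenngdezdidngeh.
Apply vowel harmony: khungenngdezdidngeh → khingenngdezdidngeh.
Nasal assimilation: no change.

khingenngdezdidngeh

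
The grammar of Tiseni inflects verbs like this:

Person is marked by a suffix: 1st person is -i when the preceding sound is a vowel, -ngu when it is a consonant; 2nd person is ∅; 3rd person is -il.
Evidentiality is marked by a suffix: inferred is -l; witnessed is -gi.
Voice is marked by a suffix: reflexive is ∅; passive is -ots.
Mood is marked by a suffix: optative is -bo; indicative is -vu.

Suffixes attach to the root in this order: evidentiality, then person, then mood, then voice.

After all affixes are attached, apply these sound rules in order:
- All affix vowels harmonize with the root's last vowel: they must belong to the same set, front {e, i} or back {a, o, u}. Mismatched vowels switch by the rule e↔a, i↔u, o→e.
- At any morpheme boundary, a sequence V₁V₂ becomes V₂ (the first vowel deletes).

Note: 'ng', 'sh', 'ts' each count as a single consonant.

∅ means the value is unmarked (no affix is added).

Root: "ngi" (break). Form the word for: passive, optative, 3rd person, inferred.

Attach evidentiality inferred -l → ngil.
Attach person 3rd person -il → ngilil.
Attach mood optative -bo → ngililbo.
Attach voice passive -ots → ngililboots.
Apply vowel harmony: ngililboots → ngililbeets.
Apply vowel deletion: ngililbeets → ngililbets.

ngililbets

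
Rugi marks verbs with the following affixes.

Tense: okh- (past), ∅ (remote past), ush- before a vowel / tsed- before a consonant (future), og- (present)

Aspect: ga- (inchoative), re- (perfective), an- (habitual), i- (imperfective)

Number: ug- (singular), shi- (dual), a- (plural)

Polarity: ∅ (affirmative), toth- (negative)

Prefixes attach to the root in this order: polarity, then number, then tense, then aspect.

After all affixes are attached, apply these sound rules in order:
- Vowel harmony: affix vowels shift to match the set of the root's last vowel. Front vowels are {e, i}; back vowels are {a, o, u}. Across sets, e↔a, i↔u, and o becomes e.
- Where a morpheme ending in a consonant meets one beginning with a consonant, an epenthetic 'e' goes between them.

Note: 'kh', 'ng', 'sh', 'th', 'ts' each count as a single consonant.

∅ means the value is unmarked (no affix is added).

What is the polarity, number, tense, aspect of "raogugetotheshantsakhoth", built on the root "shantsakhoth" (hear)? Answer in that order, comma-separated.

negative, singular, present, perfective

Segment: re-og-ug-toth-shantsakhoth.
polarity: toth- → negative.
number: ug- → singular.
tense: og- → present.
aspect: re- → perfective.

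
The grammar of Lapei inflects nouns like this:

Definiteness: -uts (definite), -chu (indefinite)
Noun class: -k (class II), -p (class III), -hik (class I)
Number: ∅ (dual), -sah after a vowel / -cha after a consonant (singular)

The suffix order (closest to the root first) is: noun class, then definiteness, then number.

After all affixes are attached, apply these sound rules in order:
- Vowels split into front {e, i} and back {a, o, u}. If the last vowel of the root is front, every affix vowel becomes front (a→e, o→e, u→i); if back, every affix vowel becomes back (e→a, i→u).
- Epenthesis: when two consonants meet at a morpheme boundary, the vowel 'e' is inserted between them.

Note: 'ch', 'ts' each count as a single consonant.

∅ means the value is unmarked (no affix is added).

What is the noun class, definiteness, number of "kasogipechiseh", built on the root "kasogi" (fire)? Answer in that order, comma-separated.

Segment: kasogi-p-chu-sah.
noun class: -p → class III.
definiteness: -chu → indefinite.
number: -sah/cha → singular.

class III, indefinite, singular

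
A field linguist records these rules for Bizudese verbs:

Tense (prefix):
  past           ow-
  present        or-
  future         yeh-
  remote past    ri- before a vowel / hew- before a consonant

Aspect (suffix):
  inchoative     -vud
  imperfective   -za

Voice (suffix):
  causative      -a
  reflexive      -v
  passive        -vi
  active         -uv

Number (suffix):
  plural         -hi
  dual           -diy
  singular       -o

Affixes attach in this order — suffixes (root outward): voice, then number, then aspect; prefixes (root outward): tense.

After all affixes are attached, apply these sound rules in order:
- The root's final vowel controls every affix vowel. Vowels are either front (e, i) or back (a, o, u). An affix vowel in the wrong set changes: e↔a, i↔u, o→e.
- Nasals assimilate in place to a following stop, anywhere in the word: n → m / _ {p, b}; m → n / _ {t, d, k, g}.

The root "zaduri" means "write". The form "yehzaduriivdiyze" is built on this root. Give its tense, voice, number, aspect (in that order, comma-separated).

future, active, dual, imperfective

Segment: yeh-zaduri-uv-diy-za.
tense: yeh- → future.
voice: -uv → active.
number: -diy → dual.
aspect: -za → imperfective.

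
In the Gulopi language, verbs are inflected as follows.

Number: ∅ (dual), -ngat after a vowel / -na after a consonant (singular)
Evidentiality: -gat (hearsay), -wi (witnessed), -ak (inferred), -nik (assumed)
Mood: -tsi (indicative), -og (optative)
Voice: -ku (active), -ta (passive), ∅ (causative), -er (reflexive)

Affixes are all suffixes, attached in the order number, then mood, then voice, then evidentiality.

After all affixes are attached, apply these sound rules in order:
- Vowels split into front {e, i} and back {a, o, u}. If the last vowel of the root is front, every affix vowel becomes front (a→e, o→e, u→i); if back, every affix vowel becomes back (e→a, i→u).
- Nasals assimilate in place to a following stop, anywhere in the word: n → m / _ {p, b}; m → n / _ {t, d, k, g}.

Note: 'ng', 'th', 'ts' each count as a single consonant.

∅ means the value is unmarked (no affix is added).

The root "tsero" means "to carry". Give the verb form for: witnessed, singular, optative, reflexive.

tserongatogarwu

Attach number singular -ngat (after vowel 'o') → tserongat.
Attach mood optative -og → tserongatog.
Attach voice reflexive -er → tserongatoger.
Attach evidentiality witnessed -wi → tserongatogerwi.
Apply vowel harmony: tserongatogerwi → tserongatogarwu.
Nasal assimilation: no change.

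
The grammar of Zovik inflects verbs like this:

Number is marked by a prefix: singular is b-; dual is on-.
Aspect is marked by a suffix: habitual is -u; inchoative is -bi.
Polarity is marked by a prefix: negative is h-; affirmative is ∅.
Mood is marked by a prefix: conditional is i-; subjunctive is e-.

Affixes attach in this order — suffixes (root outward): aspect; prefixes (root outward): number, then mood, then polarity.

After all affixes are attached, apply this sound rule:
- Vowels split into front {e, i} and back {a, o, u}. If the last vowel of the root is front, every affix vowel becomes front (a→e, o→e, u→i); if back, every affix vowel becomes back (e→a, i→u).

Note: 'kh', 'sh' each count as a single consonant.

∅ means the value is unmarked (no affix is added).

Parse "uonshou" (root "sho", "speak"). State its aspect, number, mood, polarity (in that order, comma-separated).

Segment: i-on-sho-u.
aspect: -u → habitual.
number: on- → dual.
mood: i- → conditional.
polarity: ∅ → affirmative.

habitual, dual, conditional, affirmative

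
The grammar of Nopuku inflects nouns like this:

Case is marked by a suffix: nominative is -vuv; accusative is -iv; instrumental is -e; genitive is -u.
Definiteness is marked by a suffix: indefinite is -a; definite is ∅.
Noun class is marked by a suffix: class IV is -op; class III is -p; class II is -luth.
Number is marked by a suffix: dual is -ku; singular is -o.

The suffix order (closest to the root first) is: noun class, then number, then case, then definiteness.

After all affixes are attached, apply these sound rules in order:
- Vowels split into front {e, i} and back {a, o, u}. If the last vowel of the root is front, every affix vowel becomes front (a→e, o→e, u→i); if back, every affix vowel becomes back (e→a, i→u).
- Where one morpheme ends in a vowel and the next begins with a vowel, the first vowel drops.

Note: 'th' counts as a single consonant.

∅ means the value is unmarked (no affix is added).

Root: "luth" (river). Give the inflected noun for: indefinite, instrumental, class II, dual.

Attach noun class class II -luth → luthluth.
Attach number dual -ku → luthluthku.
Attach case instrumental -e → luthluthkue.
Attach definiteness indefinite -a → luthluthkuea.
Apply vowel harmony: luthluthkuea → luthluthkuaa.
Apply vowel deletion: luthluthkuaa → luthluthka.

luthluthka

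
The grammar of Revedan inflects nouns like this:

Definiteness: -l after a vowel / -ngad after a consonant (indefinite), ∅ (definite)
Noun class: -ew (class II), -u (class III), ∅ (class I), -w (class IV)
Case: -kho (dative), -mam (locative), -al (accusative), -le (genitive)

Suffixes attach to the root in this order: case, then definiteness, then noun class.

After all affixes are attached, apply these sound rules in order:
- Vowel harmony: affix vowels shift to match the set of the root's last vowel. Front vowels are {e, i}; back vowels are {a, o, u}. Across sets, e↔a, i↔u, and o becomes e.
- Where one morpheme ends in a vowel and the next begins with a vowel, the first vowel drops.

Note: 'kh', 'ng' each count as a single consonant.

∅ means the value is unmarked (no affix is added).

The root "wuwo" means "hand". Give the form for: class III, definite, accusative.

wuwalu

Attach case accusative -al → wuwoal.
definiteness = definite: zero marking, form stays wuwoal.
Attach noun class class III -u → wuwoalu.
Vowel harmony: no change.
Apply vowel deletion: wuwoalu → wuwalu.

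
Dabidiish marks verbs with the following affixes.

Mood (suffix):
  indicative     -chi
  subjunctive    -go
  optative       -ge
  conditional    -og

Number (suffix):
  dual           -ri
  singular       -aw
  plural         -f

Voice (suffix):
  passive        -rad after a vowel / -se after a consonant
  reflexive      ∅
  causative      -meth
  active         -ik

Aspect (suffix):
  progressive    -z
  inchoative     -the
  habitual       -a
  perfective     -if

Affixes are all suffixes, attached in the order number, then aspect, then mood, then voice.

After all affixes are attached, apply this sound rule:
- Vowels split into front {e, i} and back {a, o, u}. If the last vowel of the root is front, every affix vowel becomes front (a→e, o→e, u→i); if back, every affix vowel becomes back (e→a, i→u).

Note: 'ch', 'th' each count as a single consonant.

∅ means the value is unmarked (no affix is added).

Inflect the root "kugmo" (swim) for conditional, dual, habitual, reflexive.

Attach number dual -ri → kugmori.
Attach aspect habitual -a → kugmoria.
Attach mood conditional -og → kugmoriaog.
voice = reflexive: zero marking, form stays kugmoriaog.
Apply vowel harmony: kugmoriaog → kugmoruaog.

kugmoruaog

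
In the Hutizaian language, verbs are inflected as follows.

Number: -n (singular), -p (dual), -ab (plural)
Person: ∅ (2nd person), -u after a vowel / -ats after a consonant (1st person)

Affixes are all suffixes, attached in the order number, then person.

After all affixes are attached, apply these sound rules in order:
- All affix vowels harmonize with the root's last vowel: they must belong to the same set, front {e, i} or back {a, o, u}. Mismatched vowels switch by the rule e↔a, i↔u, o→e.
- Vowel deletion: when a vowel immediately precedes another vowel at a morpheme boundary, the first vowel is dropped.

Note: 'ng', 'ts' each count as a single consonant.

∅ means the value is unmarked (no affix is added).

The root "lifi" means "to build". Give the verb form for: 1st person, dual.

lifipets

Attach number dual -p → lifip.
Attach person 1st person -ats (after consonant 'p') → lifipats.
Apply vowel harmony: lifipats → lifipets.
Vowel deletion: no change.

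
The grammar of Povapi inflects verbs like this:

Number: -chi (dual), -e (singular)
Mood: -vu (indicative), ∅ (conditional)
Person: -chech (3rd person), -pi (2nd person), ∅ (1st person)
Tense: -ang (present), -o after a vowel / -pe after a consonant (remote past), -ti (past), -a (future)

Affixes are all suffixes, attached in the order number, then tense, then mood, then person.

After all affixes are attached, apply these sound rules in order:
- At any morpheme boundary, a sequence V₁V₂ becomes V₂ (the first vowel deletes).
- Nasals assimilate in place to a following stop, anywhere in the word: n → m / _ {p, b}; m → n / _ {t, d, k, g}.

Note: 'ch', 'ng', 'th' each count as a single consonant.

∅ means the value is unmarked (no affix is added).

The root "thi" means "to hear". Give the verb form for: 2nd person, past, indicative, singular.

thetivupi

Attach number singular -e → thie.
Attach tense past -ti → thieti.
Attach mood indicative -vu → thietivu.
Attach person 2nd person -pi → thietivupi.
Apply vowel deletion: thietivupi → thetivupi.
Nasal assimilation: no change.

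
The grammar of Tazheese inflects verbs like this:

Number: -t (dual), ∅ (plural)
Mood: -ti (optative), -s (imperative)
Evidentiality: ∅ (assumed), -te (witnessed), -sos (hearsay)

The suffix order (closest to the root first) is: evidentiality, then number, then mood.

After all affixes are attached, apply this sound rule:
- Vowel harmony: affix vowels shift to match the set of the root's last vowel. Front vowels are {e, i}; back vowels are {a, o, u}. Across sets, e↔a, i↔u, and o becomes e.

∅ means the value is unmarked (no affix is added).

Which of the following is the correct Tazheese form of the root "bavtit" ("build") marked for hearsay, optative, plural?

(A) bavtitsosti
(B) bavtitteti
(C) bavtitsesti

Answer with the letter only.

Attach evidentiality hearsay -sos → bavtitsos.
number = plural: zero marking, form stays bavtitsos.
Attach mood optative -ti → bavtitsosti.
Apply vowel harmony: bavtitsosti → bavtitsesti.
So the correct form is bavtitsesti, option (C).
(A) bavtitsosti is wrong: it fails to apply the sound rule(s).
(B) bavtitteti is wrong: it uses witnessed instead of hearsay for evidentiality.

C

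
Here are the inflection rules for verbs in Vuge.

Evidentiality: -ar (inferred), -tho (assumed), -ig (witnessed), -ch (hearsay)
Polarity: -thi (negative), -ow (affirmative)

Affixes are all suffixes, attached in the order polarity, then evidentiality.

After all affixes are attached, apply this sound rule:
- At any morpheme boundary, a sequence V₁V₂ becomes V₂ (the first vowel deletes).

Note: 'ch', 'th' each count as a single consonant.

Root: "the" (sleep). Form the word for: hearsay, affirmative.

Attach polarity affirmative -ow → theow.
Attach evidentiality hearsay -ch → theowch.
Apply vowel deletion: theowch → thowch.

thowch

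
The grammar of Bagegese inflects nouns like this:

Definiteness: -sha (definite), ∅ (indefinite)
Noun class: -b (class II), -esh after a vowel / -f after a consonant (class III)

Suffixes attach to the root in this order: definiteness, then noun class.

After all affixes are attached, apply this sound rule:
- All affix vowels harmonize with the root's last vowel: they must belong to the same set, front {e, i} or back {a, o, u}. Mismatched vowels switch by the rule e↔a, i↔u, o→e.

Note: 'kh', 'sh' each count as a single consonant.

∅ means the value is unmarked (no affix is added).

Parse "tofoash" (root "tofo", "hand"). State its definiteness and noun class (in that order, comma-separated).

Segment: tofo-esh.
definiteness: ∅ → indefinite.
noun class: -esh/f → class III.

indefinite, class III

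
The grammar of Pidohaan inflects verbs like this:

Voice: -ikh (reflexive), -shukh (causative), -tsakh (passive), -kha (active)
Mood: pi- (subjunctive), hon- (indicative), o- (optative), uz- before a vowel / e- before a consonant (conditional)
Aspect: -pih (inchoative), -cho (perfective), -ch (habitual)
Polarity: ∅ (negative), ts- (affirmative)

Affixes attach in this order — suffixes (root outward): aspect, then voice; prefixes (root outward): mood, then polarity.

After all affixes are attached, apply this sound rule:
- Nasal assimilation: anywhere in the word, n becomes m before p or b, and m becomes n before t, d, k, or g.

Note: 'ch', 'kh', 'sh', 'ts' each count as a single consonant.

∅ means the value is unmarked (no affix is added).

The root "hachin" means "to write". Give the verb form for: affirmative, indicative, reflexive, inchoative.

tshonhachimpihikh

Attach mood indicative hon- → honhachin.
Attach aspect inchoative -pih → honhachinpih.
Attach polarity affirmative ts- → tshonhachinpih.
Attach voice reflexive -ikh → tshonhachinpihikh.
Apply nasal assimilation: tshonhachinpihikh → tshonhachimpihikh.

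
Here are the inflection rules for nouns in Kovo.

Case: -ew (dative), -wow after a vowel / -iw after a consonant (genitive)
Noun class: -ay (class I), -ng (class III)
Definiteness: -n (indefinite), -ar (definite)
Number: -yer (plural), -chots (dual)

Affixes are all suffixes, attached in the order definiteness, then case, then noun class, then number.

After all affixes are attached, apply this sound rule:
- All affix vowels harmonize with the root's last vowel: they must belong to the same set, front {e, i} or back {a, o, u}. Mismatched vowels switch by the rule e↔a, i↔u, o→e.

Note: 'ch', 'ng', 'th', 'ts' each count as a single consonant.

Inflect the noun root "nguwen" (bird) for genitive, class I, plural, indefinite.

nguwenniweyyer

Attach definiteness indefinite -n → nguwenn.
Attach case genitive -iw (after consonant 'n') → nguwenniw.
Attach noun class class I -ay → nguwenniway.
Attach number plural -yer → nguwenniwayyer.
Apply vowel harmony: nguwenniwayyer → nguwenniweyyer.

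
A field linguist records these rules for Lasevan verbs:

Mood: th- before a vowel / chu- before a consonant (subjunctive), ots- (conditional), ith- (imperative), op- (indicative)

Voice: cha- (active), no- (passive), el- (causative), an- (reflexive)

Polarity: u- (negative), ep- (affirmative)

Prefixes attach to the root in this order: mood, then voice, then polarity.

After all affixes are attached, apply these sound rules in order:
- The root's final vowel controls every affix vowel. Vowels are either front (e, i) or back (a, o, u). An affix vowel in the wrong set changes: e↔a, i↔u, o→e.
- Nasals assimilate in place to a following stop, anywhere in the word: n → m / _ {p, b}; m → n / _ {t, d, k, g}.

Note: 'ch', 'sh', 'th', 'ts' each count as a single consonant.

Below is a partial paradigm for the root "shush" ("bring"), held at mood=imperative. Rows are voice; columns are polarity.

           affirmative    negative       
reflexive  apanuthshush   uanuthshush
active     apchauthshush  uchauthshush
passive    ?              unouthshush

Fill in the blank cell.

apnouthshush

Attach mood imperative ith- → ithshush.
Attach voice passive no- → noithshush.
Attach polarity affirmative ep- → epnoithshush.
Apply vowel harmony: epnoithshush → apnouthshush.
Nasal assimilation: no change.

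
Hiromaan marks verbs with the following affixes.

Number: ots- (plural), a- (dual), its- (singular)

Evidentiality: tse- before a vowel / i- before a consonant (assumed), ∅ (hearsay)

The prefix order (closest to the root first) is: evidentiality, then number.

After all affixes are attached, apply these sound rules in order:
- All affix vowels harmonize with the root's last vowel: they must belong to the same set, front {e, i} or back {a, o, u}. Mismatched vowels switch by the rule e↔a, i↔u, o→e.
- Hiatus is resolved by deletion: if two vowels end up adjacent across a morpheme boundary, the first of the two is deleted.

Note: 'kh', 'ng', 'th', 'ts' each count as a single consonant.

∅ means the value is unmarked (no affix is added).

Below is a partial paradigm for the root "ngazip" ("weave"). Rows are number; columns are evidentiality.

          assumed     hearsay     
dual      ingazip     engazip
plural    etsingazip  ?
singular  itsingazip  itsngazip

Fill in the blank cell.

evidentiality = hearsay: zero marking, form stays ngazip.
Attach number plural ots- → otsngazip.
Apply vowel harmony: otsngazip → etsngazip.
Vowel deletion: no change.

etsngazip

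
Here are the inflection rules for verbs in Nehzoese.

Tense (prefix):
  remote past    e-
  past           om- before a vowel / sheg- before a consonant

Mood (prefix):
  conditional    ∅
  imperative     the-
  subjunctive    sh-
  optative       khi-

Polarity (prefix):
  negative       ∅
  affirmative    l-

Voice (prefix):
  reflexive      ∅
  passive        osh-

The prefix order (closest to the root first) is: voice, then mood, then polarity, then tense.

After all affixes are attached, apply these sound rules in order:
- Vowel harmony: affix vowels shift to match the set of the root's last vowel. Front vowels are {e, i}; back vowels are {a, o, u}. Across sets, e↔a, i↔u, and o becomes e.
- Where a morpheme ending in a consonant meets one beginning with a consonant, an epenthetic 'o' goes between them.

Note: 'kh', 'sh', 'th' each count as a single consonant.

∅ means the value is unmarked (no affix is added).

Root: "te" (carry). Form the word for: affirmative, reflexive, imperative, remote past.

elothete

voice = reflexive: zero marking, form stays te.
Attach mood imperative the- → thete.
Attach polarity affirmative l- → lthete.
Attach tense remote past e- → elthete.
Vowel harmony: no change.
Apply epenthesis: elthete → elothete.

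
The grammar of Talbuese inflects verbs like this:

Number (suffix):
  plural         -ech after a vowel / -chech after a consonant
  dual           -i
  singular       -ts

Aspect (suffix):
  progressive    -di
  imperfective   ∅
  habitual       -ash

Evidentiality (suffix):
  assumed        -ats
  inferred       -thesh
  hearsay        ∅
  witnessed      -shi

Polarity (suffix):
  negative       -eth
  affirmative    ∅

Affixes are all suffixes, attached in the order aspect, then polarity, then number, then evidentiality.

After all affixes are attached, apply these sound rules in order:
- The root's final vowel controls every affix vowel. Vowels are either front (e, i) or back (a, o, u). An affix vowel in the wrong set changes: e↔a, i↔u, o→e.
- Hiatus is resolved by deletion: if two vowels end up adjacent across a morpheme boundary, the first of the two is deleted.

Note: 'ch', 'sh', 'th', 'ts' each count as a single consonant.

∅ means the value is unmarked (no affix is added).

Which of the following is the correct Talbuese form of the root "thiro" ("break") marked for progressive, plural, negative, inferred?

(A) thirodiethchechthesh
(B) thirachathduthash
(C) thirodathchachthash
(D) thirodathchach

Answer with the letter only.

C

Attach aspect progressive -di → thirodi.
Attach polarity negative -eth → thirodieth.
Attach number plural -chech (after consonant 'th') → thirodiethchech.
Attach evidentiality inferred -thesh → thirodiethchechthesh.
Apply vowel harmony: thirodiethchechthesh → thiroduathchachthash.
Apply vowel deletion: thiroduathchachthash → thirodathchachthash.
So the correct form is thirodathchachthash, option (C).
(A) thirodiethchechthesh is wrong: it fails to apply the sound rule(s).
(D) thirodathchach is wrong: it uses hearsay instead of inferred for evidentiality.
(B) thirachathduthash is wrong: it has the affixes in the wrong order.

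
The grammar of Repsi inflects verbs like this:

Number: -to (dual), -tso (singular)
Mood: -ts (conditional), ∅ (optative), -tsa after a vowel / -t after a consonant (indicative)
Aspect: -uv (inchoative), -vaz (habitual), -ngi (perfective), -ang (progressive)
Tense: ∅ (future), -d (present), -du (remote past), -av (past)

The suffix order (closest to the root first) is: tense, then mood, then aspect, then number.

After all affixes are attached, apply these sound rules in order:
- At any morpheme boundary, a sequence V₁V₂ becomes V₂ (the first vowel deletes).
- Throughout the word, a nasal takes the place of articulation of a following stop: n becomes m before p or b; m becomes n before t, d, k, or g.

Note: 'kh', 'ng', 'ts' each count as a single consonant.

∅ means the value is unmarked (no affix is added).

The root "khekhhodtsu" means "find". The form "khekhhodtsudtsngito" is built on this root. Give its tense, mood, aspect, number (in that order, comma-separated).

Segment: khekhhodtsu-d-ts-ngi-to.
tense: -d → present.
mood: -ts → conditional.
aspect: -ngi → perfective.
number: -to → dual.

present, conditional, perfective, dual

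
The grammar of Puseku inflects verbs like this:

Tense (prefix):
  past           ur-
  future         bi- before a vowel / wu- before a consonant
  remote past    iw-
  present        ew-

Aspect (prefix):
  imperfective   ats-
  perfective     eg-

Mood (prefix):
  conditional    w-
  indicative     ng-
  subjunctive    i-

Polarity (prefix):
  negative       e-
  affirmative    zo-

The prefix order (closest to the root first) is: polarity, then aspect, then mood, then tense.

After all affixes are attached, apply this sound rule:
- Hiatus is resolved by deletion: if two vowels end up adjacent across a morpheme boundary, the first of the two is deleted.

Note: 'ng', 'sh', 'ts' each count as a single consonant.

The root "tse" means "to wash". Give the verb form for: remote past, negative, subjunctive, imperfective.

iwatsetse

Attach polarity negative e- → etse.
Attach aspect imperfective ats- → atsetse.
Attach mood subjunctive i- → iatsetse.
Attach tense remote past iw- → iwiatsetse.
Apply vowel deletion: iwiatsetse → iwatsetse.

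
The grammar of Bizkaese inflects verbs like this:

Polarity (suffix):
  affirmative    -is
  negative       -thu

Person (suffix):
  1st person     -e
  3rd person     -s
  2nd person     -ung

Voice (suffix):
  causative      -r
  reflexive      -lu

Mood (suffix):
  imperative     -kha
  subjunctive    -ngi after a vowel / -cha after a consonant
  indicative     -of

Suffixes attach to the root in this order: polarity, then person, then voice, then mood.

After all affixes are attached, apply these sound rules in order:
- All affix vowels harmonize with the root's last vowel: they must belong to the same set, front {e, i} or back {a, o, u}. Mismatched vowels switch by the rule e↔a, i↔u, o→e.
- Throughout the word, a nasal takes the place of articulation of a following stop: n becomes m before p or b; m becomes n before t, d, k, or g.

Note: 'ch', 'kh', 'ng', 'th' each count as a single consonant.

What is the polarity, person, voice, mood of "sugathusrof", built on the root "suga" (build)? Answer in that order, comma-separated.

Segment: suga-thu-s-r-of.
polarity: -thu → negative.
person: -s → 3rd person.
voice: -r → causative.
mood: -of → indicative.

negative, 3rd person, causative, indicative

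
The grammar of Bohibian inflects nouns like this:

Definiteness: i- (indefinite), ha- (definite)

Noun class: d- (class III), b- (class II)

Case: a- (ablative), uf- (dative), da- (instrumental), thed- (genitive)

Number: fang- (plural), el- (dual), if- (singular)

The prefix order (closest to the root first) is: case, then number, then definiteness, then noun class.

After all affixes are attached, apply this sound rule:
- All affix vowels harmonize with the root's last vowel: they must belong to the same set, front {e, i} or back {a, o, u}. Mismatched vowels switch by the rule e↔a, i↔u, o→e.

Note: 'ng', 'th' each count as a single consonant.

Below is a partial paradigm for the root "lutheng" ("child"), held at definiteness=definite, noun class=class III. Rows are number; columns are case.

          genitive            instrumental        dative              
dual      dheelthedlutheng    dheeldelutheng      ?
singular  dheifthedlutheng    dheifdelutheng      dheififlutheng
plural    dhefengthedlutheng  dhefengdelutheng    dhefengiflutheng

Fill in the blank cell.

Attach case dative uf- → uflutheng.
Attach number dual el- → eluflutheng.
Attach definiteness definite ha- → haeluflutheng.
Attach noun class class III d- → dhaeluflutheng.
Apply vowel harmony: dhaeluflutheng → dheeliflutheng.

dheeliflutheng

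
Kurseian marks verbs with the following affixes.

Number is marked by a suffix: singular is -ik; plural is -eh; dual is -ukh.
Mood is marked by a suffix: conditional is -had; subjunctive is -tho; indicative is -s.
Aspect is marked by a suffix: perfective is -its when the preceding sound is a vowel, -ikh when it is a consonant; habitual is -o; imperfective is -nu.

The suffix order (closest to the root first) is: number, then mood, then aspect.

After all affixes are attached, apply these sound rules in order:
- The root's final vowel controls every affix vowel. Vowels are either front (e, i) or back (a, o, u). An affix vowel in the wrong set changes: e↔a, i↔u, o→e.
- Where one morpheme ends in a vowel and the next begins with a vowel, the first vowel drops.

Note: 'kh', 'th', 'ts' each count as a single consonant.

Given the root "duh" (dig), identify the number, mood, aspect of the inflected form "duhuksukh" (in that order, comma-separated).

singular, indicative, perfective

Segment: duh-ik-s-ikh.
number: -ik → singular.
mood: -s → indicative.
aspect: -its/ikh → perfective.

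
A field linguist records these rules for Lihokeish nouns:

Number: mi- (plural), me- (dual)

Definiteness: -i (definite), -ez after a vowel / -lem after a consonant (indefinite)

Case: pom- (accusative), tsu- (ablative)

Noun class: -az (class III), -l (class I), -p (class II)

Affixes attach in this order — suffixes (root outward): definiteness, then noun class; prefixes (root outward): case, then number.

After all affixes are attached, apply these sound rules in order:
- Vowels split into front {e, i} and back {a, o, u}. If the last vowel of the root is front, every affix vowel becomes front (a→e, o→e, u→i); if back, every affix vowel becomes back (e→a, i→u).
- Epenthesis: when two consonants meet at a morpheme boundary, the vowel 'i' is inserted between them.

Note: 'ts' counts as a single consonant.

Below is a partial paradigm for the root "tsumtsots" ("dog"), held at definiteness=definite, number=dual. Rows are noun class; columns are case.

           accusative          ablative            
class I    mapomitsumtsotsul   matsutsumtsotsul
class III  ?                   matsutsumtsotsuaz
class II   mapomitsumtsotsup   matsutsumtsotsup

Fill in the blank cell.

Attach definiteness definite -i → tsumtsotsi.
Attach noun class class III -az → tsumtsotsiaz.
Attach case accusative pom- → pomtsumtsotsiaz.
Attach number dual me- → mepomtsumtsotsiaz.
Apply vowel harmony: mepomtsumtsotsiaz → mapomtsumtsotsuaz.
Apply epenthesis: mapomtsumtsotsuaz → mapomitsumtsotsuaz.

mapomitsumtsotsuaz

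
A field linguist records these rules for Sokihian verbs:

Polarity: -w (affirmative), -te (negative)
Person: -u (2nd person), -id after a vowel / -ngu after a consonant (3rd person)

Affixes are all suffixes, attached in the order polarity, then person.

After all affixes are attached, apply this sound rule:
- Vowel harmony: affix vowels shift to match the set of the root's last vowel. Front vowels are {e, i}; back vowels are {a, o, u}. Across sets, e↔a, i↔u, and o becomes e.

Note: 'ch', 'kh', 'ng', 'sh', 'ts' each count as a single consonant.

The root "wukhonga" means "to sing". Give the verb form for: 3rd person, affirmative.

wukhongawngu

Attach polarity affirmative -w → wukhongaw.
Attach person 3rd person -ngu (after consonant 'w') → wukhongawngu.
Vowel harmony: no change.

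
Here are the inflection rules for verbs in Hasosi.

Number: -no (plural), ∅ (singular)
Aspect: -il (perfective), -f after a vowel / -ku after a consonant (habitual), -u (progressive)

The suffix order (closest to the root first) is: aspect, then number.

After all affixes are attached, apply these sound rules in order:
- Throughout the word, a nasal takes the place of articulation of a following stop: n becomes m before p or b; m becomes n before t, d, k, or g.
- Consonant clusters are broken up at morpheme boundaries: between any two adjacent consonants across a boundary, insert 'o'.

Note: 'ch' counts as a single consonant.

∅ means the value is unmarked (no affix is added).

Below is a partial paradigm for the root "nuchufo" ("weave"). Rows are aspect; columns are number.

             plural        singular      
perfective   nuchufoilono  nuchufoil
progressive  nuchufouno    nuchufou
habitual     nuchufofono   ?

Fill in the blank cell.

nuchufof

Attach aspect habitual -f (after vowel 'o') → nuchufof.
number = singular: zero marking, form stays nuchufof.
Nasal assimilation: no change.
Epenthesis: no change.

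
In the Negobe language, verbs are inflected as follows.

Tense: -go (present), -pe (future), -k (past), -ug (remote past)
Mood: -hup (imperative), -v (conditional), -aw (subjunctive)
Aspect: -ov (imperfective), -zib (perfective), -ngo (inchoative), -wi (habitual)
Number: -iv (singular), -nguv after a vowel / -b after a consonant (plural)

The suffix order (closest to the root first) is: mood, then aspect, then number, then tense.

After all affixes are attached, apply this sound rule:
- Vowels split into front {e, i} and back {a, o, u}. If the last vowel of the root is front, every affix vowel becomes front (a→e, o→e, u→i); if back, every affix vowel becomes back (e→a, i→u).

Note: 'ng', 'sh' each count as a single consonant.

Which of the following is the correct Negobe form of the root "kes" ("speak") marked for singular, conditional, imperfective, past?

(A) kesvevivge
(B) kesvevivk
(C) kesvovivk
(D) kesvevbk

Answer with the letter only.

B

Attach mood conditional -v → kesv.
Attach aspect imperfective -ov → kesvov.
Attach number singular -iv → kesvoviv.
Attach tense past -k → kesvovivk.
Apply vowel harmony: kesvovivk → kesvevivk.
So the correct form is kesvevivk, option (B).
(D) kesvevbk is wrong: it uses plural instead of singular for number.
(A) kesvevivge is wrong: it uses present instead of past for tense.
(C) kesvovivk is wrong: it fails to apply the sound rule(s).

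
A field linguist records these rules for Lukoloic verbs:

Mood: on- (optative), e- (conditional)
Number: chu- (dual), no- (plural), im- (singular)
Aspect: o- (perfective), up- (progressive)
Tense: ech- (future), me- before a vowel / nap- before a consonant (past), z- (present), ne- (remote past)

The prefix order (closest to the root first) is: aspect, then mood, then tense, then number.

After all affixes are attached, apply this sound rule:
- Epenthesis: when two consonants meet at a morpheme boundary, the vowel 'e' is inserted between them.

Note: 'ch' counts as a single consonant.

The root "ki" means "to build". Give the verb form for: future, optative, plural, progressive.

noechonupeki

Attach aspect progressive up- → upki.
Attach mood optative on- → onupki.
Attach tense future ech- → echonupki.
Attach number plural no- → noechonupki.
Apply epenthesis: noechonupki → noechonupeki.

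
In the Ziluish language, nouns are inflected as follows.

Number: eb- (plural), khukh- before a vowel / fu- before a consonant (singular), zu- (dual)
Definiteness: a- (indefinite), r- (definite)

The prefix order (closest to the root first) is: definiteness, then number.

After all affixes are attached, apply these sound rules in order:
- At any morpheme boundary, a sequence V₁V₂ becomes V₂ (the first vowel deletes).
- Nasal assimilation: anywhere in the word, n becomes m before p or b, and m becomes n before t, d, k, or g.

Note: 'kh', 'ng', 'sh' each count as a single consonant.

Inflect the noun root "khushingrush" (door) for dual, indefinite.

zakhushingrush

Attach definiteness indefinite a- → akhushingrush.
Attach number dual zu- → zuakhushingrush.
Apply vowel deletion: zuakhushingrush → zakhushingrush.
Nasal assimilation: no change.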